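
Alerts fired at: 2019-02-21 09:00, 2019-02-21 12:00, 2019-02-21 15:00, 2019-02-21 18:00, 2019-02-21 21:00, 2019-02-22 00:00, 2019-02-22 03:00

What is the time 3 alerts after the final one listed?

2019-02-22 12:00

Gaps: 3, 3, 3, 3, 3, 3 hours — each event is 3 hours after the previous one.
2019-02-22 03:00 + 3 h = 2019-02-22 06:00.
2019-02-22 06:00 + 3 h = 2019-02-22 09:00.
2019-02-22 09:00 + 3 h = 2019-02-22 12:00.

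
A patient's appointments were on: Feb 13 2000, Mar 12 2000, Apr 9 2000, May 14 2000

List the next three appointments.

Gaps: 28, 28, 35 days — a mix of 28 and 35. Every date is a Sunday.
Each is the 2nd Sunday of its month.
2nd Sunday of June 2000: Jun 11 2000.
July 2000 — 2nd Sunday is Jul 9 2000.
August 2000 — 2nd Sunday is Aug 13 2000.

Jun 11 2000, Jul 9 2000, Aug 13 2000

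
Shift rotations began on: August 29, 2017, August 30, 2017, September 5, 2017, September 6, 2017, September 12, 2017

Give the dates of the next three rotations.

Every event lands on a Tuesday or Wednesday (gaps cycle 1, 6, 1, 6).
So the schedule is: every Tuesday and Wednesday.
Next Wednesday: September 13, 2017.
The following Tuesday is September 19, 2017.
Next Wednesday: September 20, 2017.

September 13, 2017; September 19, 2017; September 20, 2017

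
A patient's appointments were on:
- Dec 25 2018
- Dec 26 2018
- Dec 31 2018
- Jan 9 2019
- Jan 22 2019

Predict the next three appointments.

The spacing grows by 4 each time: 1, 5, 9, 13 days.
Next gap: 17 days. Jan 22 2019 + 17 days = Feb 8 2019.
Next gap: 21 days. Feb 8 2019 + 21 days = Mar 1 2019.
Next gap: 25 days. Mar 1 2019 + 25 days = Mar 26 2019.

Feb 8 2019, Mar 1 2019, Mar 26 2019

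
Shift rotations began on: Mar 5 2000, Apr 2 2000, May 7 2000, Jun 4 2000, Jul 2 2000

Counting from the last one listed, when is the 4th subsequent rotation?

These are Sundays at 28- or 35-day spacing (28, 35, 28, 28).
The pattern: 1st Sunday of the month.
1st Sunday of August 2000: Aug 6 2000.
September 2000 — 1st Sunday is Sep 3 2000.
1st Sunday of October 2000: Oct 1 2000.
1st Sunday of November 2000: Nov 5 2000.

Nov 5 2000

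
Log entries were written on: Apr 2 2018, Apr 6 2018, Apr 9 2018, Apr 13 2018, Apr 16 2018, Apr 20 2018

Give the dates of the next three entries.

Apr 23 2018, Apr 27 2018, Apr 30 2018

The gap pattern 4, 3, 4, 3, 4 repeats every 2 events.
These are the Mondays and Fridays of each week.
The following Monday is Apr 23 2018.
Next Friday: Apr 27 2018.
The following Monday is Apr 30 2018.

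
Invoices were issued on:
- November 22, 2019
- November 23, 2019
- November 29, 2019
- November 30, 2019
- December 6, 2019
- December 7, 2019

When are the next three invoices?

The gap pattern 1, 6, 1, 6, 1 repeats every 2 events.
These are the Fridays and Saturdays of each week.
The following Friday is December 13, 2019.
Next Saturday: December 14, 2019.
Next Friday: December 20, 2019.

December 13, 2019; December 14, 2019; December 20, 2019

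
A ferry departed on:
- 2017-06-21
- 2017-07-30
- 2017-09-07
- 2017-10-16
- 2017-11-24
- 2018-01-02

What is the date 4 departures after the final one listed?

2018-06-07

Every event comes 39 days after the last (39, 39, 39, 39, 39).
2018-01-02 + 39 days = 2018-02-10.
2018-02-10 + 39 days = 2018-03-21.
2018-03-21 + 39 days = 2018-04-29.
2018-04-29 + 39 days = 2018-06-07.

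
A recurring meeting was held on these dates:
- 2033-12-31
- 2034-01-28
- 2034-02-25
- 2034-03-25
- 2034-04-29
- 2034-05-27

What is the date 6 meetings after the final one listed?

All Saturdays; the gaps (28, 28, 28, 35, 28) vary with month length.
This is the last Saturday of each month.
June 2034 ends with Saturday 2034-06-24.
Last Saturday of July 2034: 2034-07-29.
Last Saturday of August 2034: 2034-08-26.
Last Saturday of September 2034: 2034-09-30.
Last Saturday of October 2034: 2034-10-28.
November 2034 ends with Saturday 2034-11-25.

2034-11-25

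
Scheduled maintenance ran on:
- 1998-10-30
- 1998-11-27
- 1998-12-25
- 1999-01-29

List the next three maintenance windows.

1999-02-26, 1999-03-26, 1999-04-30

These are Fridays with 28, 28, 35-day gaps.
Each is the final Friday of its month — 1998-10-30 is past the 28th, so '4th Friday' doesn't fit.
Last Friday of February 1999: 1999-02-26.
Last Friday of March 1999: 1999-03-26.
Last Friday of April 1999: 1999-04-30.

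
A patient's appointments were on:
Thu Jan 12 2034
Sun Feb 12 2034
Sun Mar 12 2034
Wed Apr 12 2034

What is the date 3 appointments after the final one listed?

Wed Jul 12 2034

The day-of-month is always 12 (31, 28, 31 days between events).
So this recurs on the 12th of each month.
May 2034: Fri May 12 2034.
Next: June 2034 → Mon Jun 12 2034.
Next: July 2034 → Wed Jul 12 2034.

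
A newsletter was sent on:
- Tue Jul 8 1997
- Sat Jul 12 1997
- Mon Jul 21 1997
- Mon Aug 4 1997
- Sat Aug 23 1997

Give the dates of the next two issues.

Tue Sep 16 1997, Wed Oct 15 1997

Gaps: 4, 9, 14, 19 days — each gap is 5 larger than the previous one.
Next gap: 24 days. Sat Aug 23 1997 + 24 days = Tue Sep 16 1997.
Next gap: 29 days. Tue Sep 16 1997 + 29 days = Wed Oct 15 1997.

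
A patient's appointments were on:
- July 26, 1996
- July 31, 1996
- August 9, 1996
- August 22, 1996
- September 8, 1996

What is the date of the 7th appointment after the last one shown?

April 27, 1997

The spacing grows by 4 each time: 5, 9, 13, 17 days.
Next gap: 21 days. September 8, 1996 + 21 days = September 29, 1996.
Next gap: 25 days. September 29, 1996 + 25 days = October 24, 1996.
Next gap: 29 days. October 24, 1996 + 29 days = November 22, 1996.
Next gap: 33 days. November 22, 1996 + 33 days = December 25, 1996.
Next gap: 37 days. December 25, 1996 + 37 days = January 31, 1997.
Next gap: 41 days. January 31, 1997 + 41 days = March 13, 1997.
Next gap: 45 days. March 13, 1997 + 45 days = April 27, 1997.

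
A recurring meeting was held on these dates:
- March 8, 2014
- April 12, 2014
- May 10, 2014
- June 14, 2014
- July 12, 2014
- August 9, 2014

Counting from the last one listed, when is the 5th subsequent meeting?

All dates are Saturdays, 35, 28, 35, 28, 28 days apart.
Specifically, the 2nd Saturday of each month.
September 2014 — 2nd Saturday is September 13, 2014.
2nd Saturday of October 2014: October 11, 2014.
November 2014 — 2nd Saturday is November 8, 2014.
2nd Saturday of December 2014: December 13, 2014.
2nd Saturday of January 2015: January 10, 2015.

January 10, 2015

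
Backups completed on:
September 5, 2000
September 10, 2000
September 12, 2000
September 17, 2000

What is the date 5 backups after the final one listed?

October 3, 2000

The gap pattern 5, 2, 5 repeats every 2 events.
These are the Tuesdays and Sundays of each week.
The following Tuesday is September 19, 2000.
Next Sunday: September 24, 2000.
The following Tuesday is September 26, 2000.
The following Sunday is October 1, 2000.
Next Tuesday: October 3, 2000.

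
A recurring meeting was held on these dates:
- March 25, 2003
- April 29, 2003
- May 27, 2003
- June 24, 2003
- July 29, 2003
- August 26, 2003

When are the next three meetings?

September 30, 2003; October 28, 2003; November 25, 2003

Every date is a Tuesday; gaps 35, 28, 28, 35, 28 days.
Each is the last Tuesday of its month (at least one falls on the 29th or later, ruling out '4th Tuesday').
September 2003 ends with Tuesday September 30, 2003.
October 2003 ends with Tuesday October 28, 2003.
Last Tuesday of November 2003: November 25, 2003.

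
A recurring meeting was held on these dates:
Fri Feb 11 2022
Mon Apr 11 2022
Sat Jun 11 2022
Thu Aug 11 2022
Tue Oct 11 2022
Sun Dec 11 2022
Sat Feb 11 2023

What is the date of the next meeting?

Each date is the 11th; the gaps (59, 61, 61, 61, 61, 62) track the month lengths.
The rule is the 11th of every 2 months.
Next: April 2023 → Tue Apr 11 2023.

Tue Apr 11 2023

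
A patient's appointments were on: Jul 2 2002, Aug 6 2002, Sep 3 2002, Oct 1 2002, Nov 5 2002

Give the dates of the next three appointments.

Gaps: 35, 28, 28, 35 days — a mix of 28 and 35. Every date is a Tuesday.
Each is the 1st Tuesday of its month.
1st Tuesday of December 2002: Dec 3 2002.
1st Tuesday of January 2003: Jan 7 2003.
1st Tuesday of February 2003: Feb 4 2003.

Dec 3 2002, Jan 7 2003, Feb 4 2003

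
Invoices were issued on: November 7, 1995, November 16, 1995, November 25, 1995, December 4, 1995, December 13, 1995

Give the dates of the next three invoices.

Every event comes 9 days after the last (9, 9, 9, 9).
December 13, 1995 + 9 days = December 22, 1995.
December 22, 1995 + 9 days = December 31, 1995.
December 31, 1995 + 9 days = January 9, 1996.

December 22, 1995; December 31, 1995; January 9, 1996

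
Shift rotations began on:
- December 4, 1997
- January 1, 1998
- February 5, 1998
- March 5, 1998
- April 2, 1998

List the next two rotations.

May 7, 1998; June 4, 1998

Gaps: 28, 35, 28, 28 days — a mix of 28 and 35. Every date is a Thursday.
Each is the 1st Thursday of its month.
May 1998 — 1st Thursday is May 7, 1998.
June 1998 — 1st Thursday is June 4, 1998.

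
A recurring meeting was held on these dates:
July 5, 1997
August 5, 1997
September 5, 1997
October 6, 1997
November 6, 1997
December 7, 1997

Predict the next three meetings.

January 7, 1998; February 7, 1998; March 10, 1998

Gaps between consecutive events: 31, 31, 31, 31, 31 days — a constant 31-day interval.
December 7, 1997 + 31 days = January 7, 1998.
January 7, 1998 + 31 days = February 7, 1998.
February 7, 1998 + 31 days = March 10, 1998.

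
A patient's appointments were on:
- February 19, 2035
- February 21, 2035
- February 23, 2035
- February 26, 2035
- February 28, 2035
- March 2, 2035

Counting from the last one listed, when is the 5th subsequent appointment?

March 14, 2035

Every event lands on a Monday or Wednesday or Friday (gaps cycle 2, 2, 3, 2, 2).
So the schedule is: every Monday, Wednesday and Friday.
The following Monday is March 5, 2035.
The following Wednesday is March 7, 2035.
Next Friday: March 9, 2035.
Next Monday: March 12, 2035.
The following Wednesday is March 14, 2035.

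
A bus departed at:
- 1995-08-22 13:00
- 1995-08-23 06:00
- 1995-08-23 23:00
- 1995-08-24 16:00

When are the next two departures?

Spacing: 17, 17, 17 h — constant 17 h.
1995-08-24 16:00 + 17 h = 1995-08-25 09:00.
1995-08-25 09:00 + 17 h = 1995-08-26 02:00.

1995-08-25 09:00, 1995-08-26 02:00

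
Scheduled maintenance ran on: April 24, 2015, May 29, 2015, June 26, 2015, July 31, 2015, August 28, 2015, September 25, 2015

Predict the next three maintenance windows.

All Fridays; the gaps (35, 28, 35, 28, 28) vary with month length.
This is the last Friday of each month.
Last Friday of October 2015: October 30, 2015.
November 2015 ends with Friday November 27, 2015.
December 2015 ends with Friday December 25, 2015.

October 30, 2015; November 27, 2015; December 25, 2015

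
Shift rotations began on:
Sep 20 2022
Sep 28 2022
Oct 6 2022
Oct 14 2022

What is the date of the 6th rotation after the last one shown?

Dec 1 2022

Every event comes 8 days after the last (8, 8, 8).
Oct 14 2022 + 8 days = Oct 22 2022.
Oct 22 2022 + 8 days = Oct 30 2022.
Oct 30 2022 + 8 days = Nov 7 2022.
Nov 7 2022 + 8 days = Nov 15 2022.
Nov 15 2022 + 8 days = Nov 23 2022.
Nov 23 2022 + 8 days = Dec 1 2022.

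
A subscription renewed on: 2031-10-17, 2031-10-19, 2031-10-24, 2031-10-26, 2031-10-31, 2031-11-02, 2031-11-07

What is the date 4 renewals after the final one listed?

The gap pattern 2, 5, 2, 5, 2, 5 repeats every 2 events.
These are the Fridays and Sundays of each week.
The following Sunday is 2031-11-09.
Next Friday: 2031-11-14.
The following Sunday is 2031-11-16.
Next Friday: 2031-11-21.

2031-11-21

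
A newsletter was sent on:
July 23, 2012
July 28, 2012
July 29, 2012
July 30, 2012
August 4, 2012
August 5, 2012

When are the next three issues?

August 6, 2012; August 11, 2012; August 12, 2012

The gap pattern 5, 1, 1, 5, 1 repeats every 3 events.
These are the Mondays, Saturdays and Sundays of each week.
The following Monday is August 6, 2012.
Next Saturday: August 11, 2012.
The following Sunday is August 12, 2012.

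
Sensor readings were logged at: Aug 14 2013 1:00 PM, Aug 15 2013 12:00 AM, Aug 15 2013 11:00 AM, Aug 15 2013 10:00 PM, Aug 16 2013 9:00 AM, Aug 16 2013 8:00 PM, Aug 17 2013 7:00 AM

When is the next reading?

Gaps: 11, 11, 11, 11, 11, 11 hours — each event is 11 hours after the previous one.
Aug 17 2013 7:00 AM + 11 h = Aug 17 2013 6:00 PM.

Aug 17 2013 6:00 PM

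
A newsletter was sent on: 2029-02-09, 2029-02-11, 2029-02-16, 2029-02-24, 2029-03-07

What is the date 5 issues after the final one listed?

Intervals are 2, 5, 8, 11 days — an arithmetic progression with common difference 3.
Next gap: 14 days. 2029-03-07 + 14 days = 2029-03-21.
Next gap: 17 days. 2029-03-21 + 17 days = 2029-04-07.
Next gap: 20 days. 2029-04-07 + 20 days = 2029-04-27.
Next gap: 23 days. 2029-04-27 + 23 days = 2029-05-20.
Next gap: 26 days. 2029-05-20 + 26 days = 2029-06-15.

2029-06-15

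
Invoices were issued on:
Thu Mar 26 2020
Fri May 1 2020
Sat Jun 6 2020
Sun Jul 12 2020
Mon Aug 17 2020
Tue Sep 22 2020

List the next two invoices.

Wed Oct 28 2020, Thu Dec 3 2020

The spacing is 36, 36, 36, 36, 36 days — always 36 days.
Tue Sep 22 2020 + 36 days = Wed Oct 28 2020.
Wed Oct 28 2020 + 36 days = Thu Dec 3 2020.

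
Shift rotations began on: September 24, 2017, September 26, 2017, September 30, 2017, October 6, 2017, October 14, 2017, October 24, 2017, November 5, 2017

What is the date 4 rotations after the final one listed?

January 12, 2018

The spacing grows by 2 each time: 2, 4, 6, 8, 10, 12 days.
Next gap: 14 days. November 5, 2017 + 14 days = November 19, 2017.
Next gap: 16 days. November 19, 2017 + 16 days = December 5, 2017.
Next gap: 18 days. December 5, 2017 + 18 days = December 23, 2017.
Next gap: 20 days. December 23, 2017 + 20 days = January 12, 2018.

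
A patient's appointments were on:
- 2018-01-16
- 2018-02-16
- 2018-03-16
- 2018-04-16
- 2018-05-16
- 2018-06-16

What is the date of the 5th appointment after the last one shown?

2018-11-16

Gaps: 31, 28, 31, 30, 31 days — not constant. Every event is on the 16th of the month.
Pattern: the 16th of each month.
July 2018: 2018-07-16.
Next: August 2018 → 2018-08-16.
September 2018: 2018-09-16.
October 2018: 2018-10-16.
November 2018: 2018-11-16.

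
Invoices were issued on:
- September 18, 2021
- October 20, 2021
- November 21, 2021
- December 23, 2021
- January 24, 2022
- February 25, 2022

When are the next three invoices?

March 29, 2022; April 30, 2022; June 1, 2022

Gaps between consecutive events: 32, 32, 32, 32, 32 days — a constant 32-day interval.
February 25, 2022 + 32 days = March 29, 2022.
March 29, 2022 + 32 days = April 30, 2022.
April 30, 2022 + 32 days = June 1, 2022.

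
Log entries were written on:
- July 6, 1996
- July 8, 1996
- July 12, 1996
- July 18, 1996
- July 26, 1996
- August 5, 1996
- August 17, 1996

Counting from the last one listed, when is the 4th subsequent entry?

Intervals are 2, 4, 6, 8, 10, 12 days — an arithmetic progression with common difference 2.
Next gap: 14 days. August 17, 1996 + 14 days = August 31, 1996.
Next gap: 16 days. August 31, 1996 + 16 days = September 16, 1996.
Next gap: 18 days. September 16, 1996 + 18 days = October 4, 1996.
Next gap: 20 days. October 4, 1996 + 20 days = October 24, 1996.

October 24, 1996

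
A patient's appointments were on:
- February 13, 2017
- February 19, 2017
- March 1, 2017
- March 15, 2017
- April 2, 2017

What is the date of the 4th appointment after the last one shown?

Gaps: 6, 10, 14, 18 days — each gap is 4 larger than the previous one.
Next gap: 22 days. April 2, 2017 + 22 days = April 24, 2017.
Next gap: 26 days. April 24, 2017 + 26 days = May 20, 2017.
Next gap: 30 days. May 20, 2017 + 30 days = June 19, 2017.
Next gap: 34 days. June 19, 2017 + 34 days = July 23, 2017.

July 23, 2017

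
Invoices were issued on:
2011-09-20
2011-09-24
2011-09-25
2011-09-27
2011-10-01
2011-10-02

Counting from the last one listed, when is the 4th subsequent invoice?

Every event lands on a Tuesday or Saturday or Sunday (gaps cycle 4, 1, 2, 4, 1).
So the schedule is: every Tuesday, Saturday and Sunday.
The following Tuesday is 2011-10-04.
Next Saturday: 2011-10-08.
Next Sunday: 2011-10-09.
Next Tuesday: 2011-10-11.

2011-10-11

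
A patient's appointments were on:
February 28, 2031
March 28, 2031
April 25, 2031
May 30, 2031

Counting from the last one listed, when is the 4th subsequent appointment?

September 26, 2031

Every date is a Friday; gaps 28, 28, 35 days.
Each is the last Friday of its month (at least one falls on the 29th or later, ruling out '4th Friday').
June 2031 ends with Friday June 27, 2031.
July 2031 ends with Friday July 25, 2031.
Last Friday of August 2031: August 29, 2031.
September 2031 ends with Friday September 26, 2031.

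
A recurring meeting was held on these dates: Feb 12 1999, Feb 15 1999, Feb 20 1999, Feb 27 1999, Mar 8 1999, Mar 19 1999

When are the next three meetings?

The spacing grows by 2 each time: 3, 5, 7, 9, 11 days.
Next gap: 13 days. Mar 19 1999 + 13 days = Apr 1 1999.
Next gap: 15 days. Apr 1 1999 + 15 days = Apr 16 1999.
Next gap: 17 days. Apr 16 1999 + 17 days = May 3 1999.

Apr 1 1999, Apr 16 1999, May 3 1999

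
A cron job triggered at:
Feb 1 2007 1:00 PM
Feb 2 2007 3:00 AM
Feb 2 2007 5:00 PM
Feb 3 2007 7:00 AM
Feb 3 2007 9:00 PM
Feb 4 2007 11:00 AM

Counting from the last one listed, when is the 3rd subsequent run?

Gaps: 14, 14, 14, 14, 14 hours — each event is 14 hours after the previous one.
Feb 4 2007 11:00 AM + 14 h = Feb 5 2007 1:00 AM.
Feb 5 2007 1:00 AM + 14 h = Feb 5 2007 3:00 PM.
Feb 5 2007 3:00 PM + 14 h = Feb 6 2007 5:00 AM.

Feb 6 2007 5:00 AM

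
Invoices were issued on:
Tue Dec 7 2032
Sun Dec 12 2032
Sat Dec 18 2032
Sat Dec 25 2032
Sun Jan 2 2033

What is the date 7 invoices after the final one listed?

Intervals are 5, 6, 7, 8 days — an arithmetic progression with common difference 1.
Next gap: 9 days. Sun Jan 2 2033 + 9 days = Tue Jan 11 2033.
Next gap: 10 days. Tue Jan 11 2033 + 10 days = Fri Jan 21 2033.
Next gap: 11 days. Fri Jan 21 2033 + 11 days = Tue Feb 1 2033.
Next gap: 12 days. Tue Feb 1 2033 + 12 days = Sun Feb 13 2033.
Next gap: 13 days. Sun Feb 13 2033 + 13 days = Sat Feb 26 2033.
Next gap: 14 days. Sat Feb 26 2033 + 14 days = Sat Mar 12 2033.
Next gap: 15 days. Sat Mar 12 2033 + 15 days = Sun Mar 27 2033.

Sun Mar 27 2033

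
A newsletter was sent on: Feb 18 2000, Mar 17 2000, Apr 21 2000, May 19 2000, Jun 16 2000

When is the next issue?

Jul 21 2000

Gaps: 28, 35, 28, 28 days — a mix of 28 and 35. Every date is a Friday.
Each is the 3rd Friday of its month.
3rd Friday of July 2000: Jul 21 2000.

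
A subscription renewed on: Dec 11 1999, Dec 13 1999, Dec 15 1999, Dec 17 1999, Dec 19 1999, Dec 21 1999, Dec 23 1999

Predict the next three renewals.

Every event comes 2 days after the last (2, 2, 2, 2, 2, 2).
Dec 23 1999 + 2 days = Dec 25 1999.
Dec 25 1999 + 2 days = Dec 27 1999.
Dec 27 1999 + 2 days = Dec 29 1999.

Dec 25 1999, Dec 27 1999, Dec 29 1999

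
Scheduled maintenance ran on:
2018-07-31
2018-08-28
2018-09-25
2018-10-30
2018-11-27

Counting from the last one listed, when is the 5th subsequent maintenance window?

2019-04-30

These are Tuesdays with 28, 28, 35, 28-day gaps.
Each is the final Tuesday of its month — 2018-07-31 is past the 28th, so '4th Tuesday' doesn't fit.
Last Tuesday of December 2018: 2018-12-25.
Last Tuesday of January 2019: 2019-01-29.
Last Tuesday of February 2019: 2019-02-26.
Last Tuesday of March 2019: 2019-03-26.
April 2019 ends with Tuesday 2019-04-30.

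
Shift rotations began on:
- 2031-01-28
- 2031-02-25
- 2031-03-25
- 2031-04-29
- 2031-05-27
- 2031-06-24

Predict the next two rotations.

2031-07-29, 2031-08-26

Every date is a Tuesday; gaps 28, 28, 35, 28, 28 days.
Each is the last Tuesday of its month (at least one falls on the 29th or later, ruling out '4th Tuesday').
Last Tuesday of July 2031: 2031-07-29.
August 2031 ends with Tuesday 2031-08-26.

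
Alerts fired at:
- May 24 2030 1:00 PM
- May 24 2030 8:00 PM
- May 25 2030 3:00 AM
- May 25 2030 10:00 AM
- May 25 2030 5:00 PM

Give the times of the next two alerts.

May 26 2030 12:00 AM, May 26 2030 7:00 AM

Gaps: 7, 7, 7, 7 hours — each event is 7 hours after the previous one.
May 25 2030 5:00 PM + 7 h = May 26 2030 12:00 AM.
May 26 2030 12:00 AM + 7 h = May 26 2030 7:00 AM.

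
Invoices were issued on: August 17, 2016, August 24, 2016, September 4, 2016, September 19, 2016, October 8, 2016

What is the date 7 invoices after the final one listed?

June 10, 2017

The spacing grows by 4 each time: 7, 11, 15, 19 days.
Next gap: 23 days. October 8, 2016 + 23 days = October 31, 2016.
Next gap: 27 days. October 31, 2016 + 27 days = November 27, 2016.
Next gap: 31 days. November 27, 2016 + 31 days = December 28, 2016.
Next gap: 35 days. December 28, 2016 + 35 days = February 1, 2017.
Next gap: 39 days. February 1, 2017 + 39 days = March 12, 2017.
Next gap: 43 days. March 12, 2017 + 43 days = April 24, 2017.
Next gap: 47 days. April 24, 2017 + 47 days = June 10, 2017.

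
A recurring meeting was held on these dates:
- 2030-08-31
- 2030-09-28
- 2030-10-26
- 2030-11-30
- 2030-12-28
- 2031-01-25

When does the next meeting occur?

All Saturdays; the gaps (28, 28, 35, 28, 28) vary with month length.
This is the last Saturday of each month.
Last Saturday of February 2031: 2031-02-22.

2031-02-22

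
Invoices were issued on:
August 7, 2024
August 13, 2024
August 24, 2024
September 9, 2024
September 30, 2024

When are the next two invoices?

October 26, 2024; November 26, 2024

Intervals are 6, 11, 16, 21 days — an arithmetic progression with common difference 5.
Next gap: 26 days. September 30, 2024 + 26 days = October 26, 2024.
Next gap: 31 days. October 26, 2024 + 31 days = November 26, 2024.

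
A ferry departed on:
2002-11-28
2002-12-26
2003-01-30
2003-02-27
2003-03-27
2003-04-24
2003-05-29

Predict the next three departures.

2003-06-26, 2003-07-31, 2003-08-28

All Thursdays; the gaps (28, 35, 28, 28, 28, 35) vary with month length.
This is the last Thursday of each month.
June 2003 ends with Thursday 2003-06-26.
July 2003 ends with Thursday 2003-07-31.
August 2003 ends with Thursday 2003-08-28.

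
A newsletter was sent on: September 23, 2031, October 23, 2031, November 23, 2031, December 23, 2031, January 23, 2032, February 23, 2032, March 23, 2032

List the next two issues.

Gaps: 30, 31, 30, 31, 31, 29 days — not constant. Every event is on the 23rd of the month.
Pattern: the 23rd of each month.
April 2032: April 23, 2032.
May 2032: May 23, 2032.

April 23, 2032; May 23, 2032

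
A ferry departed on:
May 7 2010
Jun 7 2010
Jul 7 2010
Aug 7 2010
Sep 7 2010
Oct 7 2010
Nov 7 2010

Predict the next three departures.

The day-of-month is always 7 (31, 30, 31, 31, 30, 31 days between events).
So this recurs on the 7th of each month.
December 2010: Dec 7 2010.
January 2011: Jan 7 2011.
Next: February 2011 → Feb 7 2011.

Dec 7 2010, Jan 7 2011, Feb 7 2011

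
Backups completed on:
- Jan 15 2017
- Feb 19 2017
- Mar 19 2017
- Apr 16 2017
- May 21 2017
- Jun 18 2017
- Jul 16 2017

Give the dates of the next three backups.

These are Sundays at 28- or 35-day spacing (35, 28, 28, 35, 28, 28).
The pattern: 3rd Sunday of the month.
August 2017 — 3rd Sunday is Aug 20 2017.
September 2017 — 3rd Sunday is Sep 17 2017.
October 2017 — 3rd Sunday is Oct 15 2017.

Aug 20 2017, Sep 17 2017, Oct 15 2017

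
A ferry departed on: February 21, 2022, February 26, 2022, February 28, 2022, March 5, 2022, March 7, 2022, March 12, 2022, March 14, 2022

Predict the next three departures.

Gaps: 5, 2, 5, 2, 5, 2 days — not constant, but cyclic with period 2.
The events fall on every Monday and Saturday.
Next Saturday: March 19, 2022.
The following Monday is March 21, 2022.
Next Saturday: March 26, 2022.

March 19, 2022; March 21, 2022; March 26, 2022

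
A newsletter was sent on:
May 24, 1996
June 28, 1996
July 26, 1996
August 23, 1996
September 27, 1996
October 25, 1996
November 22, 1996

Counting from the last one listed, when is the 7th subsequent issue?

These are Fridays at 28- or 35-day spacing (35, 28, 28, 35, 28, 28).
The pattern: 4th Friday of the month.
December 1996 — 4th Friday is December 27, 1996.
January 1997 — 4th Friday is January 24, 1997.
4th Friday of February 1997: February 28, 1997.
March 1997 — 4th Friday is March 28, 1997.
4th Friday of April 1997: April 25, 1997.
4th Friday of May 1997: May 23, 1997.
4th Friday of June 1997: June 27, 1997.

June 27, 1997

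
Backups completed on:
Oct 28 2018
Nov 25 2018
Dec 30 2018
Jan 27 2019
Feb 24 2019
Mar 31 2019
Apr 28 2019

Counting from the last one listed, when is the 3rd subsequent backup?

These are Sundays with 28, 35, 28, 28, 35, 28-day gaps.
Each is the final Sunday of its month — Dec 30 2018 is past the 28th, so '4th Sunday' doesn't fit.
May 2019 ends with Sunday May 26 2019.
June 2019 ends with Sunday Jun 30 2019.
July 2019 ends with Sunday Jul 28 2019.

Jul 28 2019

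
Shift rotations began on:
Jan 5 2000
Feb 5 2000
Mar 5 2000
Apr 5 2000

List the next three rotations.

May 5 2000, Jun 5 2000, Jul 5 2000

Gaps: 31, 29, 31 days — not constant. Every event is on the 5th of the month.
Pattern: the 5th of each month.
May 2000: May 5 2000.
June 2000: Jun 5 2000.
Next: July 2000 → Jul 5 2000.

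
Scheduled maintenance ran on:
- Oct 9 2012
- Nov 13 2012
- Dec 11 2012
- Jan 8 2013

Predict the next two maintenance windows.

These are Tuesdays at 28- or 35-day spacing (35, 28, 28).
The pattern: 2nd Tuesday of the month.
February 2013 — 2nd Tuesday is Feb 12 2013.
2nd Tuesday of March 2013: Mar 12 2013.

Feb 12 2013, Mar 12 2013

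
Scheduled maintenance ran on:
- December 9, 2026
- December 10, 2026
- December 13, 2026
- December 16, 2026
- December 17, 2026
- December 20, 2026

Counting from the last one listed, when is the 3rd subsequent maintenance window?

December 27, 2026

Gaps: 1, 3, 3, 1, 3 days — not constant, but cyclic with period 3.
The events fall on every Wednesday, Thursday and Sunday.
Next Wednesday: December 23, 2026.
The following Thursday is December 24, 2026.
The following Sunday is December 27, 2026.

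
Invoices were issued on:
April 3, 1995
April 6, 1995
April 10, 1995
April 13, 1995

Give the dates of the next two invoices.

April 17, 1995; April 20, 1995

Gaps: 3, 4, 3 days — not constant, but cyclic with period 2.
The events fall on every Monday and Thursday.
The following Monday is April 17, 1995.
Next Thursday: April 20, 1995.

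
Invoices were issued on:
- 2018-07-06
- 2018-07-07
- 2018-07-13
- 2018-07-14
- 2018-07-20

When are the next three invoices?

Gaps: 1, 6, 1, 6 days — not constant, but cyclic with period 2.
The events fall on every Friday and Saturday.
Next Saturday: 2018-07-21.
The following Friday is 2018-07-27.
Next Saturday: 2018-07-28.

2018-07-21, 2018-07-27, 2018-07-28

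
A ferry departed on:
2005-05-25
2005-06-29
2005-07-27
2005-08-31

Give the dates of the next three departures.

2005-09-28, 2005-10-26, 2005-11-30

All Wednesdays; the gaps (35, 28, 35) vary with month length.
This is the last Wednesday of each month.
September 2005 ends with Wednesday 2005-09-28.
Last Wednesday of October 2005: 2005-10-26.
Last Wednesday of November 2005: 2005-11-30.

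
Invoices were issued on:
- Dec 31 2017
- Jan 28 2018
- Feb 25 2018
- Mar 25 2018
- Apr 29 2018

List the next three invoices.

Every date is a Sunday; gaps 28, 28, 28, 35 days.
Each is the last Sunday of its month (at least one falls on the 29th or later, ruling out '4th Sunday').
Last Sunday of May 2018: May 27 2018.
June 2018 ends with Sunday Jun 24 2018.
July 2018 ends with Sunday Jul 29 2018.

May 27 2018, Jun 24 2018, Jul 29 2018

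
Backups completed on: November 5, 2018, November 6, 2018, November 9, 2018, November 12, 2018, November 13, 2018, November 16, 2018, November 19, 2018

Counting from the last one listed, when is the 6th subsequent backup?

The gap pattern 1, 3, 3, 1, 3, 3 repeats every 3 events.
These are the Mondays, Tuesdays and Fridays of each week.
Next Tuesday: November 20, 2018.
The following Friday is November 23, 2018.
The following Monday is November 26, 2018.
The following Tuesday is November 27, 2018.
Next Friday: November 30, 2018.
Next Monday: December 3, 2018.

December 3, 2018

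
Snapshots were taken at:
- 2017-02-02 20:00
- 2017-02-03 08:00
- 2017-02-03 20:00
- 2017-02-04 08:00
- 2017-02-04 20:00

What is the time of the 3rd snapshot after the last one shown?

2017-02-06 08:00

The interval is a steady 12 hours (12, 12, 12, 12).
2017-02-04 20:00 + 12 h = 2017-02-05 08:00.
2017-02-05 08:00 + 12 h = 2017-02-05 20:00.
2017-02-05 20:00 + 12 h = 2017-02-06 08:00.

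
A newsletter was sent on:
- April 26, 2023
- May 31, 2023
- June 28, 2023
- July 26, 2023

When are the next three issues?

August 30, 2023; September 27, 2023; October 25, 2023

Every date is a Wednesday; gaps 35, 28, 28 days.
Each is the last Wednesday of its month (at least one falls on the 29th or later, ruling out '4th Wednesday').
August 2023 ends with Wednesday August 30, 2023.
Last Wednesday of September 2023: September 27, 2023.
October 2023 ends with Wednesday October 25, 2023.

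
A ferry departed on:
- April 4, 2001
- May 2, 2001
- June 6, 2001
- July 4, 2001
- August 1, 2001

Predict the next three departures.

September 5, 2001; October 3, 2001; November 7, 2001

All dates are Wednesdays, 28, 35, 28, 28 days apart.
Specifically, the 1st Wednesday of each month.
1st Wednesday of September 2001: September 5, 2001.
October 2001 — 1st Wednesday is October 3, 2001.
November 2001 — 1st Wednesday is November 7, 2001.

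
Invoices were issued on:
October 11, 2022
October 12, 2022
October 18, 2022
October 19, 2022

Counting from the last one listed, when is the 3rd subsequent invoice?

The gap pattern 1, 6, 1 repeats every 2 events.
These are the Tuesdays and Wednesdays of each week.
The following Tuesday is October 25, 2022.
The following Wednesday is October 26, 2022.
Next Tuesday: November 1, 2022.

November 1, 2022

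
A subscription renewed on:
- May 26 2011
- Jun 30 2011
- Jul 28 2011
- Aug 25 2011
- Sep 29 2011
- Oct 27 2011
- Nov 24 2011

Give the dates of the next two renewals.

All Thursdays; the gaps (35, 28, 28, 35, 28, 28) vary with month length.
This is the last Thursday of each month.
December 2011 ends with Thursday Dec 29 2011.
January 2012 ends with Thursday Jan 26 2012.

Dec 29 2011, Jan 26 2012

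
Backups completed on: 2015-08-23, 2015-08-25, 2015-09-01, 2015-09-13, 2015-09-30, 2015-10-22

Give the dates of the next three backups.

The spacing grows by 5 each time: 2, 7, 12, 17, 22 days.
Next gap: 27 days. 2015-10-22 + 27 days = 2015-11-18.
Next gap: 32 days. 2015-11-18 + 32 days = 2015-12-20.
Next gap: 37 days. 2015-12-20 + 37 days = 2016-01-26.

2015-11-18, 2015-12-20, 2016-01-26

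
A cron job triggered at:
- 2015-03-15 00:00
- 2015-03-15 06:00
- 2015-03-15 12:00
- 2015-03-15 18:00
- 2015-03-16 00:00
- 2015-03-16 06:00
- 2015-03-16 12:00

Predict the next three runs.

Gaps: 6, 6, 6, 6, 6, 6 hours — each event is 6 hours after the previous one.
2015-03-16 12:00 + 6 h = 2015-03-16 18:00.
2015-03-16 18:00 + 6 h = 2015-03-17 00:00.
2015-03-17 00:00 + 6 h = 2015-03-17 06:00.

2015-03-16 18:00, 2015-03-17 00:00, 2015-03-17 06:00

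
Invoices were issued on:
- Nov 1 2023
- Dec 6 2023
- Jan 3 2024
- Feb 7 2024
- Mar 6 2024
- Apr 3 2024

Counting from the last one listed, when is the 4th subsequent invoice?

These are Wednesdays at 28- or 35-day spacing (35, 28, 35, 28, 28).
The pattern: 1st Wednesday of the month.
May 2024 — 1st Wednesday is May 1 2024.
June 2024 — 1st Wednesday is Jun 5 2024.
1st Wednesday of July 2024: Jul 3 2024.
1st Wednesday of August 2024: Aug 7 2024.

Aug 7 2024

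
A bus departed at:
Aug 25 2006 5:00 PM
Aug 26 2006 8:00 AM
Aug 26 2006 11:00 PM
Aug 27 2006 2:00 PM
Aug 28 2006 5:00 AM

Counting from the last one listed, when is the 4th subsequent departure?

Aug 30 2006 5:00 PM

The interval is a steady 15 hours (15, 15, 15, 15).
Aug 28 2006 5:00 AM + 15 h = Aug 28 2006 8:00 PM.
Aug 28 2006 8:00 PM + 15 h = Aug 29 2006 11:00 AM.
Aug 29 2006 11:00 AM + 15 h = Aug 30 2006 2:00 AM.
Aug 30 2006 2:00 AM + 15 h = Aug 30 2006 5:00 PM.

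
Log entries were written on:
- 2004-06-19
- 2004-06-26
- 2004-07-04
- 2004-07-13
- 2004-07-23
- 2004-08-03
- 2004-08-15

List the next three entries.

2004-08-28, 2004-09-11, 2004-09-26

The spacing grows by 1 each time: 7, 8, 9, 10, 11, 12 days.
Next gap: 13 days. 2004-08-15 + 13 days = 2004-08-28.
Next gap: 14 days. 2004-08-28 + 14 days = 2004-09-11.
Next gap: 15 days. 2004-09-11 + 15 days = 2004-09-26.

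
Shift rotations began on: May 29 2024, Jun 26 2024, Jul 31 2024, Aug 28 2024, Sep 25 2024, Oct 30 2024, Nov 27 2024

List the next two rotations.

All Wednesdays; the gaps (28, 35, 28, 28, 35, 28) vary with month length.
This is the last Wednesday of each month.
Last Wednesday of December 2024: Dec 25 2024.
January 2025 ends with Wednesday Jan 29 2025.

Dec 25 2024, Jan 29 2025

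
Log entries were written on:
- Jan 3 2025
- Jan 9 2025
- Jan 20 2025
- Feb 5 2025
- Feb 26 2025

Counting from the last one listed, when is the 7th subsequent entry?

Gaps: 6, 11, 16, 21 days — each gap is 5 larger than the previous one.
Next gap: 26 days. Feb 26 2025 + 26 days = Mar 24 2025.
Next gap: 31 days. Mar 24 2025 + 31 days = Apr 24 2025.
Next gap: 36 days. Apr 24 2025 + 36 days = May 30 2025.
Next gap: 41 days. May 30 2025 + 41 days = Jul 10 2025.
Next gap: 46 days. Jul 10 2025 + 46 days = Aug 25 2025.
Next gap: 51 days. Aug 25 2025 + 51 days = Oct 15 2025.
Next gap: 56 days. Oct 15 2025 + 56 days = Dec 10 2025.

Dec 10 2025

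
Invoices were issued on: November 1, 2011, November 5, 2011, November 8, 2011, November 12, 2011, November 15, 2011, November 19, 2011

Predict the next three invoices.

Every event lands on a Tuesday or Saturday (gaps cycle 4, 3, 4, 3, 4).
So the schedule is: every Tuesday and Saturday.
Next Tuesday: November 22, 2011.
The following Saturday is November 26, 2011.
The following Tuesday is November 29, 2011.

November 22, 2011; November 26, 2011; November 29, 2011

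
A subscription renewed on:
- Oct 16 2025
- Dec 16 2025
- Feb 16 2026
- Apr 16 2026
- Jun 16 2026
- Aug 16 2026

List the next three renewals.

Oct 16 2026, Dec 16 2026, Feb 16 2027

Gaps: 61, 62, 59, 61, 61 days — not constant. Every event is on the 16th of the month.
Pattern: the 16th of every 2 months.
October 2026: Oct 16 2026.
Next: December 2026 → Dec 16 2026.
Next: February 2027 → Feb 16 2027.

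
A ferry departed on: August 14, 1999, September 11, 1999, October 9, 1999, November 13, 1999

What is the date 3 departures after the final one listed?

All dates are Saturdays, 28, 28, 35 days apart.
Specifically, the 2nd Saturday of each month.
December 1999 — 2nd Saturday is December 11, 1999.
2nd Saturday of January 2000: January 8, 2000.
2nd Saturday of February 2000: February 12, 2000.

February 12, 2000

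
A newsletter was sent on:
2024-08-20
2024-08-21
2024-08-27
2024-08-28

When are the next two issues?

2024-09-03, 2024-09-04

Every event lands on a Tuesday or Wednesday (gaps cycle 1, 6, 1).
So the schedule is: every Tuesday and Wednesday.
The following Tuesday is 2024-09-03.
Next Wednesday: 2024-09-04.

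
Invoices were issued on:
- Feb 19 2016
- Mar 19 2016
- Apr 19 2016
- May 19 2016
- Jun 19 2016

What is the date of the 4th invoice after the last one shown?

Oct 19 2016

The day-of-month is always 19 (29, 31, 30, 31 days between events).
So this recurs on the 19th of each month.
July 2016: Jul 19 2016.
Next: August 2016 → Aug 19 2016.
September 2016: Sep 19 2016.
October 2016: Oct 19 2016.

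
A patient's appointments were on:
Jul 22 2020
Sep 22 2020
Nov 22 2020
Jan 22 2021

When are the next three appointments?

Mar 22 2021, May 22 2021, Jul 22 2021

Each date is the 22nd; the gaps (62, 61, 61) track the month lengths.
The rule is the 22nd of every 2 months.
March 2021: Mar 22 2021.
May 2021: May 22 2021.
July 2021: Jul 22 2021.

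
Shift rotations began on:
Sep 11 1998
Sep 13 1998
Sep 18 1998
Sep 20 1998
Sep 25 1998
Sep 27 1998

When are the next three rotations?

Oct 2 1998, Oct 4 1998, Oct 9 1998

Gaps: 2, 5, 2, 5, 2 days — not constant, but cyclic with period 2.
The events fall on every Friday and Sunday.
The following Friday is Oct 2 1998.
The following Sunday is Oct 4 1998.
The following Friday is Oct 9 1998.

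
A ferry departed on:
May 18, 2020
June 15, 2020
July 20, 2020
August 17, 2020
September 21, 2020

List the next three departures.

October 19, 2020; November 16, 2020; December 21, 2020

All dates are Mondays, 28, 35, 28, 35 days apart.
Specifically, the 3rd Monday of each month.
3rd Monday of October 2020: October 19, 2020.
3rd Monday of November 2020: November 16, 2020.
3rd Monday of December 2020: December 21, 2020.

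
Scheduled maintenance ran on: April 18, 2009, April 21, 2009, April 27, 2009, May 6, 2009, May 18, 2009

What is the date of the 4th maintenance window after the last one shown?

Gaps: 3, 6, 9, 12 days — each gap is 3 larger than the previous one.
Next gap: 15 days. May 18, 2009 + 15 days = June 2, 2009.
Next gap: 18 days. June 2, 2009 + 18 days = June 20, 2009.
Next gap: 21 days. June 20, 2009 + 21 days = July 11, 2009.
Next gap: 24 days. July 11, 2009 + 24 days = August 4, 2009.

August 4, 2009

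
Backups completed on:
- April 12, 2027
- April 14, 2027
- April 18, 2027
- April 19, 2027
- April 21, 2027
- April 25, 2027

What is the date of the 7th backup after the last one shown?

Every event lands on a Monday or Wednesday or Sunday (gaps cycle 2, 4, 1, 2, 4).
So the schedule is: every Monday, Wednesday and Sunday.
Next Monday: April 26, 2027.
The following Wednesday is April 28, 2027.
The following Sunday is May 2, 2027.
Next Monday: May 3, 2027.
The following Wednesday is May 5, 2027.
Next Sunday: May 9, 2027.
Next Monday: May 10, 2027.

May 10, 2027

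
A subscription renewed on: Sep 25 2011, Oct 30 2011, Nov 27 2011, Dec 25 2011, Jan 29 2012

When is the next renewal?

All Sundays; the gaps (35, 28, 28, 35) vary with month length.
This is the last Sunday of each month.
February 2012 ends with Sunday Feb 26 2012.

Feb 26 2012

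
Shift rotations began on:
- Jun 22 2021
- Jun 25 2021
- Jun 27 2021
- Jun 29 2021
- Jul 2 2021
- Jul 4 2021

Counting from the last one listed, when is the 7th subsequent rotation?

Jul 20 2021

Gaps: 3, 2, 2, 3, 2 days — not constant, but cyclic with period 3.
The events fall on every Tuesday, Friday and Sunday.
The following Tuesday is Jul 6 2021.
Next Friday: Jul 9 2021.
Next Sunday: Jul 11 2021.
Next Tuesday: Jul 13 2021.
Next Friday: Jul 16 2021.
The following Sunday is Jul 18 2021.
The following Tuesday is Jul 20 2021.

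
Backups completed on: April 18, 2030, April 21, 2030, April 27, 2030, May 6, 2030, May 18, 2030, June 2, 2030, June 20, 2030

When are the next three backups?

July 11, 2030; August 4, 2030; August 31, 2030

The spacing grows by 3 each time: 3, 6, 9, 12, 15, 18 days.
Next gap: 21 days. June 20, 2030 + 21 days = July 11, 2030.
Next gap: 24 days. July 11, 2030 + 24 days = August 4, 2030.
Next gap: 27 days. August 4, 2030 + 27 days = August 31, 2030.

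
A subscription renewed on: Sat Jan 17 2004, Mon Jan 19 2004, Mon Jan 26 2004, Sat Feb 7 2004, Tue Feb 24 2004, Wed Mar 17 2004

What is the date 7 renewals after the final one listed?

The spacing grows by 5 each time: 2, 7, 12, 17, 22 days.
Next gap: 27 days. Wed Mar 17 2004 + 27 days = Tue Apr 13 2004.
Next gap: 32 days. Tue Apr 13 2004 + 32 days = Sat May 15 2004.
Next gap: 37 days. Sat May 15 2004 + 37 days = Mon Jun 21 2004.
Next gap: 42 days. Mon Jun 21 2004 + 42 days = Mon Aug 2 2004.
Next gap: 47 days. Mon Aug 2 2004 + 47 days = Sat Sep 18 2004.
Next gap: 52 days. Sat Sep 18 2004 + 52 days = Tue Nov 9 2004.
Next gap: 57 days. Tue Nov 9 2004 + 57 days = Wed Jan 5 2005.

Wed Jan 5 2005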